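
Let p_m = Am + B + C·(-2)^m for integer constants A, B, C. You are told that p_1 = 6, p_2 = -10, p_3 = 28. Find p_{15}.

Plug in m = 1, 2, 3: A + B - 2C = 6; 2A + B + 4C = -10; 3A + B - 8C = 28.
Subtracting the first from the second: A + 6C = -16.
Subtracting the second from the third: A - 12C = 38.
Solving: C = -3, A = 2, then B = -2.
Therefore p_{15} = 30 + (-2) + (-3)·(-32768) = 98332.

98332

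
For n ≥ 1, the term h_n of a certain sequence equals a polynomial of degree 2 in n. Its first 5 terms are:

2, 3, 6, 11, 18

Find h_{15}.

1st diffs: 1, 3, 5, 7.
2nd diffs: 2, 2, 2 (constant).
Newton forward-difference form: h_n = 2 + 1·C(n-1,1) + 2·C(n-1,2).
At n = 15: n-1 = 14, so h_{15} = 2 + 14 + 182 = 198.

198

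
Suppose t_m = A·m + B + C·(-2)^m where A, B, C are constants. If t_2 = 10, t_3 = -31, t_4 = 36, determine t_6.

170

Write the equations: 2A + B + 4C = 10; 3A + B - 8C = -31; 4A + B + 16C = 36.
Subtracting the first from the second: A - 12C = -41.
Subtracting the second from the third: A + 24C = 67.
Solving: C = 3, A = -5, then B = 8.
Hence t_6 = -5·6 + 8 + 3·64 = 170.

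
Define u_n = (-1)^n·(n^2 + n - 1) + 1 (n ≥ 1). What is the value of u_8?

(-1)^8 = 1; n^2 + n - 1 at n=8 is 71; so u_8 = 72.

72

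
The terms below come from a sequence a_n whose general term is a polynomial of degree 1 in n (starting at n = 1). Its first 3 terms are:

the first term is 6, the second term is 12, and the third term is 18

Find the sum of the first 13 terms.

546

1st diffs: 6, 6 (constant).
So a_n = 6n.
Continuing: …, 24, 30, 36, 42, …, a_{13} = 78.
Summing n = 1..13 (13 terms) gives 546.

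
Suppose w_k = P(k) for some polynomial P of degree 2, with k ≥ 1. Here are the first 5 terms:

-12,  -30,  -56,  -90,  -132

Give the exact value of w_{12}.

-650

1st diffs: -18, -26, -34, -42.
2nd diffs: -8, -8, -8 (constant).
Newton forward-difference form: w_k = -12 + (-18)·C(k-1,1) + (-8)·C(k-1,2).
At k = 12: k-1 = 11, so w_{12} = -12 - 198 - 440 = -650.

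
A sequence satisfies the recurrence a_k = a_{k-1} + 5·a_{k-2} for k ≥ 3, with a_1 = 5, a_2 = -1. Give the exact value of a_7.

929

Step forward from the initial values:
a_3 = 24; a_4 = 19; a_5 = 139; a_6 = 234; a_7 = 929.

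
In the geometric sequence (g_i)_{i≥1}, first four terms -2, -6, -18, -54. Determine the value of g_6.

Common ratio r = 3.
g_i = (-2)·3^(i-1).
g_6 = (-2)·3^5 = -486.

-486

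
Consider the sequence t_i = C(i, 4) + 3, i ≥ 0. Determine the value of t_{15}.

1368

C(15, 4) = 1365, so t_{15} = 1368.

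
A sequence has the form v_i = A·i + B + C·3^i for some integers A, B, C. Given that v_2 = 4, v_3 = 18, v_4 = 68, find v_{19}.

Plug in i = 2, 3, 4: 2A + B + 9C = 4; 3A + B + 27C = 18; 4A + B + 81C = 68.
Subtracting the first from the second: A + 18C = 14.
Subtracting the second from the third: A + 54C = 50.
Solving: C = 1, A = -4, then B = 3.
Hence v_{19} = -4·19 + 3 + 1·1162261467 = 1162261394.

1162261394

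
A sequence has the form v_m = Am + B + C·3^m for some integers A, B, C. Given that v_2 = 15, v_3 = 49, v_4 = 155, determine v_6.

1447

The three given values yield: 2A + B + 9C = 15; 3A + B + 27C = 49; 4A + B + 81C = 155.
Subtracting the first from the second: A + 18C = 34.
Subtracting the second from the third: A + 54C = 106.
Solving: C = 2, A = -2, then B = 1.
Therefore v_6 = -12 + 1 + 2·729 = 1447.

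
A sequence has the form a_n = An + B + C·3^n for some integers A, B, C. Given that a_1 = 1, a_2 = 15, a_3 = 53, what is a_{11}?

Plug in n = 1, 2, 3: A + B + 3C = 1; 2A + B + 9C = 15; 3A + B + 27C = 53.
Subtracting the first from the second: A + 6C = 14.
Subtracting the second from the third: A + 18C = 38.
Solving: C = 2, A = 2, then B = -7.
So a_n = 2·n + (-7) + 2·3^n; at n=11 this is 354309.

354309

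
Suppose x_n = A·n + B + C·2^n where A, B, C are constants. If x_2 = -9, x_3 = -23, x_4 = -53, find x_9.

At n = 2, 3, 4: 2A + B + 4C = -9; 3A + B + 8C = -23; 4A + B + 16C = -53.
Subtracting the first from the second: A + 4C = -14.
Subtracting the second from the third: A + 8C = -30.
Solving: C = -4, A = 2, then B = 3.
So x_n = 2·n + 3 + (-4)·2^n; at n=9 this is -2027.

-2027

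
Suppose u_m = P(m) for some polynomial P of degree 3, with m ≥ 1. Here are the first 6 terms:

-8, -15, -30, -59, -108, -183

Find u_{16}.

-3683

1st diffs: -7, -15, -29, -49, -75.
2nd diffs: -8, -14, -20, -26.
3rd diffs: -6, -6, -6 (constant).
Newton forward-difference form: u_m = -8 + (-7)·C(m-1,1) + (-8)·C(m-1,2) + (-6)·C(m-1,3).
At m = 16: m-1 = 15, so u_{16} = -8 - 105 - 840 - 2730 = -3683.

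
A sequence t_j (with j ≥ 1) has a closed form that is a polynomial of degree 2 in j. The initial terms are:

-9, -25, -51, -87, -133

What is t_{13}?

-861

1st diffs: -16, -26, -36, -46.
2nd diffs: -10, -10, -10 (constant).
So t_j = -5j^2 - j - 3.
Evaluating at j = 13 gives t_{13} = -861.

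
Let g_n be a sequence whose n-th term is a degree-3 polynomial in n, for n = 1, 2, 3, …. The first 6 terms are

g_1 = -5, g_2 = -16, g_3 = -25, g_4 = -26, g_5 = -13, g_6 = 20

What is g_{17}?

3419

1st diffs: -11, -9, -1, 13, 33.
2nd diffs: 2, 8, 14, 20.
3rd diffs: 6, 6, 6 (constant).
So g_n = n^3 - 5n^2 - 3n + 2.
Evaluating at n = 17 gives g_{17} = 3419.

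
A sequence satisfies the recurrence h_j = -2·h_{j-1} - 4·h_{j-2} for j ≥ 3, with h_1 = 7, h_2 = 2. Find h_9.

-2048

Iterate the recurrence:
h_3 = -32  h_4 = 56  h_5 = 16  h_6 = -256  h_7 = 448  h_8 = 128  h_9 = -2048.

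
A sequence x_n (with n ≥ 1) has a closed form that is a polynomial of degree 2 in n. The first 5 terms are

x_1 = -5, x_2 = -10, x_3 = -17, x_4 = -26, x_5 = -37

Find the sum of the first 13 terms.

-1027

1st diffs: -5, -7, -9, -11.
2nd diffs: -2, -2, -2 (constant).
So x_n = -n^2 - 2n - 2.
Continuing: …, -50, -65, -82, -101, …, x_{13} = -197.
Summing n = 1..13 (13 terms) gives -1027.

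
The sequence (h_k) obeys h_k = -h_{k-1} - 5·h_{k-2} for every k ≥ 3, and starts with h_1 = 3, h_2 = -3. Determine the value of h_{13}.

-47037

h_3 = -12;  h_4 = 27;  h_5 = 33;  …;  h_{10} = -3333;  h_{11} = 7593;  h_{12} = 9072;  h_{13} = -47037.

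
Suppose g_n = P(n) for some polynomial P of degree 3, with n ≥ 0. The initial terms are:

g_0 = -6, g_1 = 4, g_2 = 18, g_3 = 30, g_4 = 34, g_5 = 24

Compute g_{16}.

-2726

1st diffs: 10, 14, 12, 4, -10.
2nd diffs: 4, -2, -8, -14.
3rd diffs: -6, -6, -6 (constant).
So g_n = -n^3 + 5n^2 + 6n - 6.
Evaluating at n = 16 gives g_{16} = -2726.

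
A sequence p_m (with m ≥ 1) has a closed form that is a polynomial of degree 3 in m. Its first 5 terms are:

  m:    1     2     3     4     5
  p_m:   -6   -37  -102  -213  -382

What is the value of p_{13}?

-5262

1st diffs: -31, -65, -111, -169.
2nd diffs: -34, -46, -58.
3rd diffs: -12, -12 (constant).
So p_m = -2m^3 - 5m^2 - 2m + 3.
Evaluating at m = 13 gives p_{13} = -5262.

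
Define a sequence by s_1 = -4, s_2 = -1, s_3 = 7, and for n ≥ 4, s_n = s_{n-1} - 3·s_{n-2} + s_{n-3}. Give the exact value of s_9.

-16

Step forward from the initial values:
s_4 = 6  s_5 = -16  s_6 = -27  s_7 = 27  s_8 = 92  s_9 = -16.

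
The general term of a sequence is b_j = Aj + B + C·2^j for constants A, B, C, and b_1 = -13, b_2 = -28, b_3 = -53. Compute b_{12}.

-20538

Write the equations: A + B + 2C = -13; 2A + B + 4C = -28; 3A + B + 8C = -53.
Subtracting the first from the second: A + 2C = -15.
Subtracting the second from the third: A + 4C = -25.
Solving: C = -5, A = -5, then B = 2.
Therefore b_{12} = -60 + 2 + (-5)·4096 = -20538.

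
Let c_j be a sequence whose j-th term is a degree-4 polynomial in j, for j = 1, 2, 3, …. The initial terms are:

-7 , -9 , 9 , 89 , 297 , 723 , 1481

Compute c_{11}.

10953

1st diffs: -2, 18, 80, 208, 426, 758.
2nd diffs: 20, 62, 128, 218, 332.
3rd diffs: 42, 66, 90, 114.
4th diffs: 24, 24, 24 (constant).
Newton forward-difference form: c_j = -7 + (-2)·C(j-1,1) + 20·C(j-1,2) + 42·C(j-1,3) + 24·C(j-1,4).
At j = 11: j-1 = 10, so c_{11} = -7 - 20 + 900 + 5040 + 5040 = 10953.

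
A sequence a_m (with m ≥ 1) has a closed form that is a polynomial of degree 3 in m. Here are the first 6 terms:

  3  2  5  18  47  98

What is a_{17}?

1st diffs: -1, 3, 13, 29, 51.
2nd diffs: 4, 10, 16, 22.
3rd diffs: 6, 6, 6 (constant).
So a_m = m^3 - 4m^2 + 4m + 2.
Evaluating at m = 17 gives a_{17} = 3827.

3827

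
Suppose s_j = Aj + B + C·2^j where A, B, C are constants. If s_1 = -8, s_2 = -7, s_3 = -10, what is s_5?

At j = 1, 2, 3: A + B + 2C = -8; 2A + B + 4C = -7; 3A + B + 8C = -10.
Subtracting the first from the second: A + 2C = 1.
Subtracting the second from the third: A + 4C = -3.
Solving: C = -2, A = 5, then B = -9.
Hence s_5 = 5·5 + (-9) + (-2)·32 = -48.

-48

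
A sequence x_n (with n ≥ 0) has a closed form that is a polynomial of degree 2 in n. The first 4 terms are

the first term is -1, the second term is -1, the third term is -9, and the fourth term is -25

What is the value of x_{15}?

-841

1st diffs: 0, -8, -16.
2nd diffs: -8, -8 (constant).
So x_n = -4n^2 + 4n - 1.
Evaluating at n = 15 gives x_{15} = -841.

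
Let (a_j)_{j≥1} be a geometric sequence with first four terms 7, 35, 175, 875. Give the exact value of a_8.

546875

Common ratio r = 5.
a_j = 7·5^(j-1).
a_8 = 7·5^7 = 546875.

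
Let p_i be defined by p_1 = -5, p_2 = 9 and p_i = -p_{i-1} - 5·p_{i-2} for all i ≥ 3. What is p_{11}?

Applying the relation repeatedly:
p_3 = 16; p_4 = -61; p_5 = -19; p_6 = 324; p_7 = -229; p_8 = -1391; p_9 = 2536; p_{10} = 4419; p_{11} = -17099.

-17099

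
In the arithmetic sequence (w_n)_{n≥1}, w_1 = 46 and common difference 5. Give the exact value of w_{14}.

w_n = 46 + (n - 1)·5.
w_{14} = 46 + 13·5 = 111.

111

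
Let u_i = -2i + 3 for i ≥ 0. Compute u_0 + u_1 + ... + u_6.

-21

Over i = 0..6: Σi = 21.
Total = (-2)·21 + (3)·7 = -21.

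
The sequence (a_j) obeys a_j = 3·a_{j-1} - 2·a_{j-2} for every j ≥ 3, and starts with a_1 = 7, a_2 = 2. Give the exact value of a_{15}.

-81908

Step forward from the initial values:
a_3 = -8;  a_4 = -28;  a_5 = -68;  …;  a_{12} = -10228;  a_{13} = -20468;  a_{14} = -40948;  a_{15} = -81908.
(Characteristic roots are 2 and 1.)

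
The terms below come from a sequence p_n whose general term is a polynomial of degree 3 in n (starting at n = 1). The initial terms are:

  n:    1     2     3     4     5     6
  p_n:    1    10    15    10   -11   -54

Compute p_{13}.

1st diffs: 9, 5, -5, -21, -43.
2nd diffs: -4, -10, -16, -22.
3rd diffs: -6, -6, -6 (constant).
Newton forward-difference form: p_n = 1 + 9·C(n-1,1) + (-4)·C(n-1,2) + (-6)·C(n-1,3).
At n = 13: n-1 = 12, so p_{13} = 1 + 108 - 264 - 1320 = -1475.

-1475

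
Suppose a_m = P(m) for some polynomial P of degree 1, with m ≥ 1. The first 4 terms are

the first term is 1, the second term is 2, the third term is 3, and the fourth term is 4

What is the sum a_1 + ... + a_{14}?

1st diffs: 1, 1, 1 (constant).
So a_m = m.
Continuing: …, 5, 6, 7, 8, …, a_{14} = 14.
Summing m = 1..14 (14 terms) gives 105.

105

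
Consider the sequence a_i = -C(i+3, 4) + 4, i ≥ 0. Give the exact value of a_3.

-11

C(6, 4) = 15, so a_3 = -11.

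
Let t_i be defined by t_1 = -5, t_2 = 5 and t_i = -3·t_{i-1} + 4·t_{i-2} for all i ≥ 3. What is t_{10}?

t_3 = -35; t_4 = 125; t_5 = -515; t_6 = 2045; t_7 = -8195; t_8 = 32765; t_9 = -131075; t_{10} = 524285.
(Characteristic roots are 1 and -4.)

524285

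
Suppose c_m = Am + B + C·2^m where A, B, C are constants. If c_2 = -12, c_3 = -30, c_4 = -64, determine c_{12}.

-16400

Plug in m = 2, 3, 4: 2A + B + 4C = -12; 3A + B + 8C = -30; 4A + B + 16C = -64.
Subtracting the first from the second: A + 4C = -18.
Subtracting the second from the third: A + 8C = -34.
Solving: C = -4, A = -2, then B = 8.
Hence c_{12} = -2·12 + 8 + (-4)·4096 = -16400.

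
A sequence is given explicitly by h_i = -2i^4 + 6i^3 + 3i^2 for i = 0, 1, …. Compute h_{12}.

h_{12} = -2·12^4 + 6·12^3 + 3·12^2 = -30672.

-30672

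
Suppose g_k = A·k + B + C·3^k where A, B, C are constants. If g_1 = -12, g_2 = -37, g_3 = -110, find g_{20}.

The three given values yield: A + B + 3C = -12; 2A + B + 9C = -37; 3A + B + 27C = -110.
Subtracting the first from the second: A + 6C = -25.
Subtracting the second from the third: A + 18C = -73.
Solving: C = -4, A = -1, then B = 1.
So g_k = -1·k + 1 + (-4)·3^k; at k=20 this is -13947137623.

-13947137623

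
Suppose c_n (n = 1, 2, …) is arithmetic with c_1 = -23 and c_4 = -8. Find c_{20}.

72

Common difference d = (-8 - (-23)) / (4 - 1) = 5.
c_n = -23 + (n - 1)·5.
c_{20} = -23 + 19·5 = 72.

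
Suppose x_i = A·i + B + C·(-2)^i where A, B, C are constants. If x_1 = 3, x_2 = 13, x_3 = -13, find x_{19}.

-1048605

Write the equations: A + B - 2C = 3; 2A + B + 4C = 13; 3A + B - 8C = -13.
Subtracting the first from the second: A + 6C = 10.
Subtracting the second from the third: A - 12C = -26.
Solving: C = 2, A = -2, then B = 9.
Therefore x_{19} = -38 + 9 + 2·(-524288) = -1048605.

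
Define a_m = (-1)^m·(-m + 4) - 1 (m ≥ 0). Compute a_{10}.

-7

(-1)^10 = 1; -m + 4 at m=10 is -6; so a_{10} = -7.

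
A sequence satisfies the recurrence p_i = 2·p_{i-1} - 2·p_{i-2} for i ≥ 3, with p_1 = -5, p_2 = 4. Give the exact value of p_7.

-72

p_3 = 18  p_4 = 28  p_5 = 20  p_6 = -16  p_7 = -72.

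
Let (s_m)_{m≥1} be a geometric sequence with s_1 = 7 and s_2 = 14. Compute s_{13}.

Common ratio r = 2.
s_m = 7·2^(m-1).
s_{13} = 7·2^12 = 28672.

28672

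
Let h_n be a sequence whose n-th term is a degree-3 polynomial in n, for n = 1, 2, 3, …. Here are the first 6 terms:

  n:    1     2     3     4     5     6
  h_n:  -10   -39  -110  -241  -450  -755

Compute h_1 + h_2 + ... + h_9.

1st diffs: -29, -71, -131, -209, -305.
2nd diffs: -42, -60, -78, -96.
3rd diffs: -18, -18, -18 (constant).
So h_n = -3n^3 - 3n^2 + n - 5.
Continuing: -1174, -1725, -2426.
Summing n = 1..9 (9 terms) gives -6930.

-6930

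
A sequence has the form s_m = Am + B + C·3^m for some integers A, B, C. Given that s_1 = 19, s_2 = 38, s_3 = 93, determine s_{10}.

The three given values yield: A + B + 3C = 19; 2A + B + 9C = 38; 3A + B + 27C = 93.
Subtracting the first from the second: A + 6C = 19.
Subtracting the second from the third: A + 18C = 55.
Solving: C = 3, A = 1, then B = 9.
Therefore s_{10} = 10 + 9 + 3·59049 = 177166.

177166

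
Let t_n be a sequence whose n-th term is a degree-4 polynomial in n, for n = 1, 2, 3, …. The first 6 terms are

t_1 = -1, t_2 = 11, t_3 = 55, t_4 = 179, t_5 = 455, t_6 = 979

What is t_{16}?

58139

1st diffs: 12, 44, 124, 276, 524.
2nd diffs: 32, 80, 152, 248.
3rd diffs: 48, 72, 96.
4th diffs: 24, 24 (constant).
So t_n = n^4 - 2n^3 + 3n^2 + 2n - 5.
Evaluating at n = 16 gives t_{16} = 58139.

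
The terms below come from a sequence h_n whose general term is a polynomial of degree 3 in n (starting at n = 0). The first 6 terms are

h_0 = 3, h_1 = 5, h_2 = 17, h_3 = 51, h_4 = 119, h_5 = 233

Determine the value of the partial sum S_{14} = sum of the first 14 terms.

15876

1st diffs: 2, 12, 34, 68, 114.
2nd diffs: 10, 22, 34, 46.
3rd diffs: 12, 12, 12 (constant).
So h_n = 2n^3 - n^2 + n + 3.
Continuing: …, 405, 647, 971, 1389, …, h_{13} = 4241.
Summing n = 0..13 (14 terms) gives 15876.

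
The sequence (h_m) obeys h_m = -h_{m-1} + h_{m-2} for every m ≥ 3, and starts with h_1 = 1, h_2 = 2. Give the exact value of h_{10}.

Applying the relation repeatedly:
h_3 = -1; h_4 = 3; h_5 = -4; h_6 = 7; h_7 = -11; h_8 = 18; h_9 = -29; h_{10} = 47.

47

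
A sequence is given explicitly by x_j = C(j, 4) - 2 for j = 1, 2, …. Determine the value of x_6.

C(6, 4) = 15, so x_6 = 13.

13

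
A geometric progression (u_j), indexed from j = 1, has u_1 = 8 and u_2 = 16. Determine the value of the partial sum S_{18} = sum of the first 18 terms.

Common ratio r = 2.
u_j = 8·2^(j-1).
S = 8·(2^18 - 1)/(2 - 1) = 8·(262144 - 1)/(1) = 2097144.

2097144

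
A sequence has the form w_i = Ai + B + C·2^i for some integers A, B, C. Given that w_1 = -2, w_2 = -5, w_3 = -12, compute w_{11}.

Plug in i = 1, 2, 3: A + B + 2C = -2; 2A + B + 4C = -5; 3A + B + 8C = -12.
Subtracting the first from the second: A + 2C = -3.
Subtracting the second from the third: A + 4C = -7.
Solving: C = -2, A = 1, then B = 1.
So w_i = 1·i + 1 + (-2)·2^i; at i=11 this is -4084.

-4084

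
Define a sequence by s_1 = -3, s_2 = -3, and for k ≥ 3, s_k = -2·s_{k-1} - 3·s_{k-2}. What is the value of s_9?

s_3 = 15  s_4 = -21  s_5 = -3  s_6 = 69  s_7 = -129  s_8 = 51  s_9 = 285.

285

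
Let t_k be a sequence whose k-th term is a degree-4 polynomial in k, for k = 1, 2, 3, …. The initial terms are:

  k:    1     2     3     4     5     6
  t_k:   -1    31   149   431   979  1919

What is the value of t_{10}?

12959

1st diffs: 32, 118, 282, 548, 940.
2nd diffs: 86, 164, 266, 392.
3rd diffs: 78, 102, 126.
4th diffs: 24, 24 (constant).
So t_k = k^4 + 3k^3 - 4k - 1.
Evaluating at k = 10 gives t_{10} = 12959.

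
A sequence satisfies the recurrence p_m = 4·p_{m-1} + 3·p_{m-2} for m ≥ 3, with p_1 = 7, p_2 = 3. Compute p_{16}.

Applying the relation repeatedly:
p_3 = 33, p_4 = 141, p_5 = 663, …, p_{13} = 143656503, p_{14} = 667392387, p_{15} = 3100539057, p_{16} = 14404333389.

14404333389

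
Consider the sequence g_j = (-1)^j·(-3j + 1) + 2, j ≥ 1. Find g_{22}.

(-1)^22 = 1; -3j + 1 at j=22 is -65; so g_{22} = -63.

-63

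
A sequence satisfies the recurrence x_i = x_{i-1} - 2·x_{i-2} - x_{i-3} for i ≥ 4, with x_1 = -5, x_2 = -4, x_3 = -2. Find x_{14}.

Step forward from the initial values:
x_4 = 11; x_5 = 19; x_6 = -1; …; x_{11} = 217; x_{12} = -253; x_{13} = -905; x_{14} = -616.

-616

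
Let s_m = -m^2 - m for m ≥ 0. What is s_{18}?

s_{18} = -1·18^2 - 1·18 = -342.

-342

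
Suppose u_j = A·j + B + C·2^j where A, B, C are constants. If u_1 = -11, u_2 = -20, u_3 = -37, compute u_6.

Plug in j = 1, 2, 3: A + B + 2C = -11; 2A + B + 4C = -20; 3A + B + 8C = -37.
Subtracting the first from the second: A + 2C = -9.
Subtracting the second from the third: A + 4C = -17.
Solving: C = -4, A = -1, then B = -2.
So u_j = -1·j + (-2) + (-4)·2^j; at j=6 this is -264.

-264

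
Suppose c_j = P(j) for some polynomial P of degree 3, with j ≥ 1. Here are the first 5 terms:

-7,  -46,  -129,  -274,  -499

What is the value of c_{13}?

-7339

1st diffs: -39, -83, -145, -225.
2nd diffs: -44, -62, -80.
3rd diffs: -18, -18 (constant).
Newton forward-difference form: c_j = -7 + (-39)·C(j-1,1) + (-44)·C(j-1,2) + (-18)·C(j-1,3).
At j = 13: j-1 = 12, so c_{13} = -7 - 468 - 2904 - 3960 = -7339.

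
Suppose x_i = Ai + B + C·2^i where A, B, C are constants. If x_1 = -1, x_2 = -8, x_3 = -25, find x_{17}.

-655303

Write the equations: A + B + 2C = -1; 2A + B + 4C = -8; 3A + B + 8C = -25.
Subtracting the first from the second: A + 2C = -7.
Subtracting the second from the third: A + 4C = -17.
Solving: C = -5, A = 3, then B = 6.
Hence x_{17} = 3·17 + 6 + (-5)·131072 = -655303.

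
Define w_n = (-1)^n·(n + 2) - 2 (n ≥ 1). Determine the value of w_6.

6

(-1)^6 = 1; n + 2 at n=6 is 8; so w_6 = 6.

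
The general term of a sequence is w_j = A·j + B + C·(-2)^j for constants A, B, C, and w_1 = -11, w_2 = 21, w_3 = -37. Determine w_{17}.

-655329

Write the equations: A + B - 2C = -11; 2A + B + 4C = 21; 3A + B - 8C = -37.
Subtracting the first from the second: A + 6C = 32.
Subtracting the second from the third: A - 12C = -58.
Solving: C = 5, A = 2, then B = -3.
Therefore w_{17} = 34 + (-3) + 5·(-131072) = -655329.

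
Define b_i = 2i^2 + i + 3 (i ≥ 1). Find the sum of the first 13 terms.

Over i = 1..13: Σi = 91, Σi² = 819.
Total = (2)·819 + (1)·91 + (3)·13 = 1768.

1768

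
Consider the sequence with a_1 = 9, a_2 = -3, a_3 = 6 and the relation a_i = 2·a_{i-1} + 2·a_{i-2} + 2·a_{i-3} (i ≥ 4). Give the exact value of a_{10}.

12192

Step forward from the initial values:
a_4 = 24;  a_5 = 54;  a_6 = 168;  a_7 = 492;  a_8 = 1428;  a_9 = 4176;  a_{10} = 12192.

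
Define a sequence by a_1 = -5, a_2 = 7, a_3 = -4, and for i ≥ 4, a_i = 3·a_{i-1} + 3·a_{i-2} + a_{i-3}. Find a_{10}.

6367

Iterate the recurrence:
a_4 = 4  a_5 = 7  a_6 = 29  a_7 = 112  a_8 = 430  a_9 = 1655  a_{10} = 6367.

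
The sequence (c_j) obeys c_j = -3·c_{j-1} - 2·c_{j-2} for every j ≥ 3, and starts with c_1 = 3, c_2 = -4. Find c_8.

Applying the relation repeatedly:
c_3 = 6, c_4 = -10, c_5 = 18, c_6 = -34, c_7 = 66, c_8 = -130.
(Characteristic roots are -1 and -2.)

-130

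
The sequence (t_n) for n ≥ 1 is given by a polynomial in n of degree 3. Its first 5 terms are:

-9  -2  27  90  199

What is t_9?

1st diffs: 7, 29, 63, 109.
2nd diffs: 22, 34, 46.
3rd diffs: 12, 12 (constant).
Newton forward-difference form: t_n = -9 + 7·C(n-1,1) + 22·C(n-1,2) + 12·C(n-1,3).
At n = 9: n-1 = 8, so t_9 = -9 + 56 + 616 + 672 = 1335.

1335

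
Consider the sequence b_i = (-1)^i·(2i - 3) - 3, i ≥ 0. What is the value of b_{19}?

-38

(-1)^19 = -1; 2i - 3 at i=19 is 35; so b_{19} = -38.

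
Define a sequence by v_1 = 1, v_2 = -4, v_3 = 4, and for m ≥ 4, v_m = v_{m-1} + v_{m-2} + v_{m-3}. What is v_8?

15

Step forward from the initial values:
v_4 = 1  v_5 = 1  v_6 = 6  v_7 = 8  v_8 = 15.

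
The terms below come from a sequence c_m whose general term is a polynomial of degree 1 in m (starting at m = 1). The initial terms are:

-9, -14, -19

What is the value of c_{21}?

1st diffs: -5, -5 (constant).
So c_m = -5m - 4.
Evaluating at m = 21 gives c_{21} = -109.

-109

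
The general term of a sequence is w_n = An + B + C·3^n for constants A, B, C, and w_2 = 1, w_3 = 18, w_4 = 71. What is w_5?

Write the equations: 2A + B + 9C = 1; 3A + B + 27C = 18; 4A + B + 81C = 71.
Subtracting the first from the second: A + 18C = 17.
Subtracting the second from the third: A + 54C = 53.
Solving: C = 1, A = -1, then B = -6.
Therefore w_5 = -5 + (-6) + 1·243 = 232.

232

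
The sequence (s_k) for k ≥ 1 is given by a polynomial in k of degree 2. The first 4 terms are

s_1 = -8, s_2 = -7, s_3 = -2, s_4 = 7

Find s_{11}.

1st diffs: 1, 5, 9.
2nd diffs: 4, 4 (constant).
Newton forward-difference form: s_k = -8 + 1·C(k-1,1) + 4·C(k-1,2).
At k = 11: k-1 = 10, so s_{11} = -8 + 10 + 180 = 182.

182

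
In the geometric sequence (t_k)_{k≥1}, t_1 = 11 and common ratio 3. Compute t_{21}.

t_k = 11·3^(k-1).
t_{21} = 11·3^20 = 38354628411.

38354628411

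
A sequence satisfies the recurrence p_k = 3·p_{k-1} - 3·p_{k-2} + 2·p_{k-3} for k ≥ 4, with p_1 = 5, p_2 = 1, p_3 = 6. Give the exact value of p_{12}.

Applying the relation repeatedly:
p_4 = 25, p_5 = 59, p_6 = 114, p_7 = 215, p_8 = 421, p_9 = 846, p_{10} = 1705, p_{11} = 3419, p_{12} = 6834.

6834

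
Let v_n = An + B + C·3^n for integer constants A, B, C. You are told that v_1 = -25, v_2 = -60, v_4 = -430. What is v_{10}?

Plug in n = 1, 2, 4: A + B + 3C = -25; 2A + B + 9C = -60; 4A + B + 81C = -430.
Subtracting the first from the second: A + 6C = -35.
Subtracting the second from the third: 2A + 72C = -370.
Solving: C = -5, A = -5, then B = -5.
Hence v_{10} = -5·10 + (-5) + (-5)·59049 = -295300.

-295300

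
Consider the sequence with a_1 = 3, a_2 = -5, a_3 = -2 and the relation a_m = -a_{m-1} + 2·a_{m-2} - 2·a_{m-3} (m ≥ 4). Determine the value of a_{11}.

2840

Iterate the recurrence:
a_4 = -14  a_5 = 20  a_6 = -44  a_7 = 112  a_8 = -240  a_9 = 552  a_{10} = -1256  a_{11} = 2840.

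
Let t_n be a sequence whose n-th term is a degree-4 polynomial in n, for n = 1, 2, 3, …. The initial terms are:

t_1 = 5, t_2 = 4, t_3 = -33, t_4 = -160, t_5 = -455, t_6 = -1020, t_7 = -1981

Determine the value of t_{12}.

-18816

1st diffs: -1, -37, -127, -295, -565, -961.
2nd diffs: -36, -90, -168, -270, -396.
3rd diffs: -54, -78, -102, -126.
4th diffs: -24, -24, -24 (constant).
Newton forward-difference form: t_n = 5 + (-1)·C(n-1,1) + (-36)·C(n-1,2) + (-54)·C(n-1,3) + (-24)·C(n-1,4).
At n = 12: n-1 = 11, so t_{12} = 5 - 11 - 1980 - 8910 - 7920 = -18816.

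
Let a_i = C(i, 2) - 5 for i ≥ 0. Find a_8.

23

C(8, 2) = 28, so a_8 = 23.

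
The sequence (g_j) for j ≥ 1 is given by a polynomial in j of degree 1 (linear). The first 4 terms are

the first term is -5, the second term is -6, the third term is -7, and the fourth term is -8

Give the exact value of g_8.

-12

1st diffs: -1, -1, -1 (constant).
So g_j = -j - 4.
Evaluating at j = 8 gives g_8 = -12.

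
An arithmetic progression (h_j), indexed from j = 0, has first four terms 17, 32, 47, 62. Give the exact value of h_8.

Common difference d = 15.
h_j = 17 + (j - 0)·15.
h_8 = 17 + 8·15 = 137.

137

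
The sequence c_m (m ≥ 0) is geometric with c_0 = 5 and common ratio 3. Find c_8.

c_m = 5·3^(m-0).
c_8 = 5·3^8 = 32805.

32805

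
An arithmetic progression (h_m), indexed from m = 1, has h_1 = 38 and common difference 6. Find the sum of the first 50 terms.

9250

h_m = 38 + (m - 1)·6.
h_{50} = 332; S = 50·(38 + 332)/2 = 9250.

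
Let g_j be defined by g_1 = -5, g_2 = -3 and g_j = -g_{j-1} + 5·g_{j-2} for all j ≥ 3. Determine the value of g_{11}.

-38577

Compute successive terms:
g_3 = -22; g_4 = 7; g_5 = -117; g_6 = 152; g_7 = -737; g_8 = 1497; g_9 = -5182; g_{10} = 12667; g_{11} = -38577.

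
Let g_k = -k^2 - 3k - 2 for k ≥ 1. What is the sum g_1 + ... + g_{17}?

-2278

Over k = 1..17: Σk = 153, Σk² = 1785.
Total = (-1)·1785 + (-3)·153 + (-2)·17 = -2278.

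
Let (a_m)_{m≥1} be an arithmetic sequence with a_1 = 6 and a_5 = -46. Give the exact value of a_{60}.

-761

Common difference d = (-46 - 6) / (5 - 1) = -13.
a_m = 6 + (m - 1)·(-13).
a_{60} = 6 + 59·(-13) = -761.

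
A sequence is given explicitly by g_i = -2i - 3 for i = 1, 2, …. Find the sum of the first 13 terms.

-221

Over i = 1..13: Σi = 91.
Total = (-2)·91 + (-3)·13 = -221.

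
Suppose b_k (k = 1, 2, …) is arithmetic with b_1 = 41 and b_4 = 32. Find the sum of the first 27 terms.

54

Common difference d = (32 - 41) / (4 - 1) = -3.
b_k = 41 + (k - 1)·(-3).
b_{27} = -37; S = 27·(41 + (-37))/2 = 54.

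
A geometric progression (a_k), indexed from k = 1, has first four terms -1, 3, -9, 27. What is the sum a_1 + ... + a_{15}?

-3587227

Common ratio r = -3.
a_k = (-1)·(-3)^(k-1).
S = (-1)·((-3)^15 - 1)/(-3 - 1) = (-1)·(-14348907 - 1)/(-4) = -3587227.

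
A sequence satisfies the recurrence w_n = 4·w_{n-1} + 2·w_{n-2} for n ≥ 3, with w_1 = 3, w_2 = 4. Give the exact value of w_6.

Step forward from the initial values:
w_3 = 22; w_4 = 96; w_5 = 428; w_6 = 1904.

1904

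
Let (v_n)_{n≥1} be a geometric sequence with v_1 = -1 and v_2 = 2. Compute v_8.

Common ratio r = -2.
v_n = (-1)·(-2)^(n-1).
v_8 = (-1)·(-2)^7 = 128.

128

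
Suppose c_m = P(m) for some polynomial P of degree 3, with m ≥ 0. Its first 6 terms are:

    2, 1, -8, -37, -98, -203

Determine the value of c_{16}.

-7694

1st diffs: -1, -9, -29, -61, -105.
2nd diffs: -8, -20, -32, -44.
3rd diffs: -12, -12, -12 (constant).
Newton forward-difference form: c_m = 2 + (-1)·C(m,1) + (-8)·C(m,2) + (-12)·C(m,3).
At m = 16: m = 16, so c_{16} = 2 - 16 - 960 - 6720 = -7694.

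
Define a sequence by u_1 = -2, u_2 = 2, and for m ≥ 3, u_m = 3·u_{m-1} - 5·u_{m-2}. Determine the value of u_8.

Compute successive terms:
u_3 = 16, u_4 = 38, u_5 = 34, u_6 = -88, u_7 = -434, u_8 = -862.

-862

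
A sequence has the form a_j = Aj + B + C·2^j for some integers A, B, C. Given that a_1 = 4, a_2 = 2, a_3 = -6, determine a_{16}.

-196538

At j = 1, 2, 3: A + B + 2C = 4; 2A + B + 4C = 2; 3A + B + 8C = -6.
Subtracting the first from the second: A + 2C = -2.
Subtracting the second from the third: A + 4C = -8.
Solving: C = -3, A = 4, then B = 6.
So a_j = 4·j + 6 + (-3)·2^j; at j=16 this is -196538.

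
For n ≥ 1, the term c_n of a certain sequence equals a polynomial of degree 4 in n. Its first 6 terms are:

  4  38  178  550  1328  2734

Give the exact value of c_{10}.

1st diffs: 34, 140, 372, 778, 1406.
2nd diffs: 106, 232, 406, 628.
3rd diffs: 126, 174, 222.
4th diffs: 48, 48 (constant).
Newton forward-difference form: c_n = 4 + 34·C(n-1,1) + 106·C(n-1,2) + 126·C(n-1,3) + 48·C(n-1,4).
At n = 10: n-1 = 9, so c_{10} = 4 + 306 + 3816 + 10584 + 6048 = 20758.

20758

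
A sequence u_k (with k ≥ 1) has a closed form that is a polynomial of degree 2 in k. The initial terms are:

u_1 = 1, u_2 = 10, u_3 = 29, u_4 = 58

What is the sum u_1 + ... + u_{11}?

2156

1st diffs: 9, 19, 29.
2nd diffs: 10, 10 (constant).
Newton forward-difference form: u_k = 1 + 9·C(k-1,1) + 10·C(k-1,2).
Continuing: …, 97, 146, 205, 274, …, u_{11} = 541.
Summing k = 1..11 (11 terms) gives 2156.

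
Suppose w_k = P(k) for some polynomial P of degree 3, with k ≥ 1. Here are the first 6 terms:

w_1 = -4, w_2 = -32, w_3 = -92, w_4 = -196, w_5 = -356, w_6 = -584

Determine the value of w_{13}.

1st diffs: -28, -60, -104, -160, -228.
2nd diffs: -32, -44, -56, -68.
3rd diffs: -12, -12, -12 (constant).
So w_k = -2k^3 - 4k^2 - 2k + 4.
Evaluating at k = 13 gives w_{13} = -5092.

-5092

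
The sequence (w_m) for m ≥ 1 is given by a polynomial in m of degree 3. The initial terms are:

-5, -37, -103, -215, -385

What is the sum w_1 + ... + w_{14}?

1st diffs: -32, -66, -112, -170.
2nd diffs: -34, -46, -58.
3rd diffs: -12, -12 (constant).
So w_m = -2m^3 - 5m^2 - 3m + 5.
Continuing: …, -625, -947, -1363, -1885, …, w_{14} = -6505.
Summing m = 1..14 (14 terms) gives -27370.

-27370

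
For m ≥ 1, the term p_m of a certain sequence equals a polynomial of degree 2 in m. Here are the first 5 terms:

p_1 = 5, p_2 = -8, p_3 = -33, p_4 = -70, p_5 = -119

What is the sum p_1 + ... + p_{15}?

-6750

1st diffs: -13, -25, -37, -49.
2nd diffs: -12, -12, -12 (constant).
Newton forward-difference form: p_m = 5 + (-13)·C(m-1,1) + (-12)·C(m-1,2).
Continuing: …, -180, -253, -338, -435, …, p_{15} = -1269.
Summing m = 1..15 (15 terms) gives -6750.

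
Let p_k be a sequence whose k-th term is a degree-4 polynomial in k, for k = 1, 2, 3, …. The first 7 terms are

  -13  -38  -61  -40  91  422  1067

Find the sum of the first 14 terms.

88361

1st diffs: -25, -23, 21, 131, 331, 645.
2nd diffs: 2, 44, 110, 200, 314.
3rd diffs: 42, 66, 90, 114.
4th diffs: 24, 24, 24 (constant).
Newton forward-difference form: p_k = -13 + (-25)·C(k-1,1) + 2·C(k-1,2) + 42·C(k-1,3) + 24·C(k-1,4).
Continuing: …, 2164, 3875, 6386, 9907, …, p_{14} = 28990.
Summing k = 1..14 (14 terms) gives 88361.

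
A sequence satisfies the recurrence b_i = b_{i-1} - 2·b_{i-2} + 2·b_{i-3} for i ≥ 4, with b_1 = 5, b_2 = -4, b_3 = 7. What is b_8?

83

Iterate the recurrence:
b_4 = 25  b_5 = 3  b_6 = -33  b_7 = 11  b_8 = 83.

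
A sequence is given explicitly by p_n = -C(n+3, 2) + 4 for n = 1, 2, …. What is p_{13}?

-116

C(16, 2) = 120, so p_{13} = -116.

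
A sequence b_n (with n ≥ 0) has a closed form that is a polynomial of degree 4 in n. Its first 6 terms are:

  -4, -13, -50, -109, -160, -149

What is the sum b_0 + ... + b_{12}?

1st diffs: -9, -37, -59, -51, 11.
2nd diffs: -28, -22, 8, 62.
3rd diffs: 6, 30, 54.
4th diffs: 24, 24 (constant).
Newton forward-difference form: b_n = -4 + (-9)·C(n,1) + (-28)·C(n,2) + 6·C(n,3) + 24·C(n,4).
Continuing: …, 2, 395, 1156, 2435, …, b_{12} = 11240.
Summing n = 0..12 (13 terms) gives 26416.

26416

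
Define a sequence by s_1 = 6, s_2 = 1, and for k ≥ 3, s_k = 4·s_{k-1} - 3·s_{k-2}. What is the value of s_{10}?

s_3 = -14; s_4 = -59; s_5 = -194; s_6 = -599; s_7 = -1814; s_8 = -5459; s_9 = -16394; s_{10} = -49199.
(Characteristic roots are 3 and 1.)

-49199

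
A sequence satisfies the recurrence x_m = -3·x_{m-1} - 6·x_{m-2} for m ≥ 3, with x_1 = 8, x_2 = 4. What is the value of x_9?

Applying the relation repeatedly:
x_3 = -60; x_4 = 156; x_5 = -108; x_6 = -612; x_7 = 2484; x_8 = -3780; x_9 = -3564.

-3564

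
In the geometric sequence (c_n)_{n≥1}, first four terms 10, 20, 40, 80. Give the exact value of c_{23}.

41943040

Common ratio r = 2.
c_n = 10·2^(n-1).
c_{23} = 10·2^22 = 41943040.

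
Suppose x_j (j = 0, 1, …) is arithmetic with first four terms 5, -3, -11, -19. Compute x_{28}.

Common difference d = -8.
x_j = 5 + (j - 0)·(-8).
x_{28} = 5 + 28·(-8) = -219.

-219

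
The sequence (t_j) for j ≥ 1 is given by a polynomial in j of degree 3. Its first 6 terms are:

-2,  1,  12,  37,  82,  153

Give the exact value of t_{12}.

1st diffs: 3, 11, 25, 45, 71.
2nd diffs: 8, 14, 20, 26.
3rd diffs: 6, 6, 6 (constant).
Newton forward-difference form: t_j = -2 + 3·C(j-1,1) + 8·C(j-1,2) + 6·C(j-1,3).
At j = 12: j-1 = 11, so t_{12} = -2 + 33 + 440 + 990 = 1461.

1461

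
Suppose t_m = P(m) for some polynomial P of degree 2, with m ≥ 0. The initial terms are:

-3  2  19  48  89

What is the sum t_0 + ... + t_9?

1635

1st diffs: 5, 17, 29, 41.
2nd diffs: 12, 12, 12 (constant).
Newton forward-difference form: t_m = -3 + 5·C(m,1) + 12·C(m,2).
Continuing: …, 142, 207, 284, 373, …, t_9 = 474.
Summing m = 0..9 (10 terms) gives 1635.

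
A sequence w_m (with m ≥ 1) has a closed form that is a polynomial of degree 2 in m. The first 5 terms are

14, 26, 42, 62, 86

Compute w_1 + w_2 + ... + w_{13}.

2262

1st diffs: 12, 16, 20, 24.
2nd diffs: 4, 4, 4 (constant).
Newton forward-difference form: w_m = 14 + 12·C(m-1,1) + 4·C(m-1,2).
Continuing: …, 114, 146, 182, 222, …, w_{13} = 422.
Summing m = 1..13 (13 terms) gives 2262.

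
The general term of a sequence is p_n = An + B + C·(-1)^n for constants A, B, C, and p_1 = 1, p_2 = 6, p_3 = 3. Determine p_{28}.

At n = 1, 2, 3: A + B - C = 1; 2A + B + C = 6; 3A + B - C = 3.
Subtracting the first from the second: A + 2C = 5.
Subtracting the second from the third: A - 2C = -3.
Solving: C = 2, A = 1, then B = 2.
Therefore p_{28} = 28 + 2 + 2·1 = 32.

32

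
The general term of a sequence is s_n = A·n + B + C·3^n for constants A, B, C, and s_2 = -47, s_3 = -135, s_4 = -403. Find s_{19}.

-5811307303

Plug in n = 2, 3, 4: 2A + B + 9C = -47; 3A + B + 27C = -135; 4A + B + 81C = -403.
Subtracting the first from the second: A + 18C = -88.
Subtracting the second from the third: A + 54C = -268.
Solving: C = -5, A = 2, then B = -6.
Therefore s_{19} = 38 + (-6) + (-5)·1162261467 = -5811307303.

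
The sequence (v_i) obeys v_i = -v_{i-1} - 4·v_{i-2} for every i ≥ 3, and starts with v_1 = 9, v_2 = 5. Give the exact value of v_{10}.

Compute successive terms:
v_3 = -41; v_4 = 21; v_5 = 143; v_6 = -227; v_7 = -345; v_8 = 1253; v_9 = 127; v_{10} = -5139.

-5139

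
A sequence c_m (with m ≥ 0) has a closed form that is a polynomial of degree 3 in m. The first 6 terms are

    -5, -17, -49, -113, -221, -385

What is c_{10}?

-2465

1st diffs: -12, -32, -64, -108, -164.
2nd diffs: -20, -32, -44, -56.
3rd diffs: -12, -12, -12 (constant).
So c_m = -2m^3 - 4m^2 - 6m - 5.
Evaluating at m = 10 gives c_{10} = -2465.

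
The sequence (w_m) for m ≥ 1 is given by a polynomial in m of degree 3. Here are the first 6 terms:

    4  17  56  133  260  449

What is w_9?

1st diffs: 13, 39, 77, 127, 189.
2nd diffs: 26, 38, 50, 62.
3rd diffs: 12, 12, 12 (constant).
Newton forward-difference form: w_m = 4 + 13·C(m-1,1) + 26·C(m-1,2) + 12·C(m-1,3).
At m = 9: m-1 = 8, so w_9 = 4 + 104 + 728 + 672 = 1508.

1508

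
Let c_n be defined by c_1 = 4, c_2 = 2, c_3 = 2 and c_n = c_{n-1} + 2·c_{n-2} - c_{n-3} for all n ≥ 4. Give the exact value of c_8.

20

Compute successive terms:
c_4 = 2; c_5 = 4; c_6 = 6; c_7 = 12; c_8 = 20.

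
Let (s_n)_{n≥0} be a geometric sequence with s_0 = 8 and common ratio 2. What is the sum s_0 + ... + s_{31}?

s_n = 8·2^(n-0).
S = 8·(2^32 - 1)/(2 - 1) = 8·(4294967296 - 1)/(1) = 34359738360.

34359738360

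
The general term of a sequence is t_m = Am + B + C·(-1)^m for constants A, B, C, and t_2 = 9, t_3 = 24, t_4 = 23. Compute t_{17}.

122

Write the equations: 2A + B + C = 9; 3A + B - C = 24; 4A + B + C = 23.
Subtracting the first from the second: A - 2C = 15.
Subtracting the second from the third: A + 2C = -1.
Solving: C = -4, A = 7, then B = -1.
Hence t_{17} = 7·17 + (-1) + (-4)·(-1) = 122.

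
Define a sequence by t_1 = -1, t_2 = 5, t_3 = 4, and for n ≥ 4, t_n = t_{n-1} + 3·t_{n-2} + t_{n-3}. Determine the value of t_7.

216

Applying the relation repeatedly:
t_4 = 18;  t_5 = 35;  t_6 = 93;  t_7 = 216.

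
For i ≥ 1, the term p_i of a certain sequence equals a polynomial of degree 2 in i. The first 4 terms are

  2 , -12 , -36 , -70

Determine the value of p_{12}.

1st diffs: -14, -24, -34.
2nd diffs: -10, -10 (constant).
Newton forward-difference form: p_i = 2 + (-14)·C(i-1,1) + (-10)·C(i-1,2).
At i = 12: i-1 = 11, so p_{12} = 2 - 154 - 550 = -702.

-702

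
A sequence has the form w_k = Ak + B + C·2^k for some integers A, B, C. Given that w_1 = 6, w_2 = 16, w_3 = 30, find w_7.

294

Plug in k = 1, 2, 3: A + B + 2C = 6; 2A + B + 4C = 16; 3A + B + 8C = 30.
Subtracting the first from the second: A + 2C = 10.
Subtracting the second from the third: A + 4C = 14.
Solving: C = 2, A = 6, then B = -4.
So w_k = 6·k + (-4) + 2·2^k; at k=7 this is 294.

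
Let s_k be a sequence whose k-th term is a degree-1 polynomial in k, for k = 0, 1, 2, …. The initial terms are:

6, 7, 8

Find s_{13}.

19

1st diffs: 1, 1 (constant).
So s_k = k + 6.
Evaluating at k = 13 gives s_{13} = 19.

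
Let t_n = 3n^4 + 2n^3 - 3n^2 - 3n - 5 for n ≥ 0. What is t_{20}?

t_{20} = 3·20^4 + 2·20^3 - 3·20^2 - 3·20 - 5 = 494735.

494735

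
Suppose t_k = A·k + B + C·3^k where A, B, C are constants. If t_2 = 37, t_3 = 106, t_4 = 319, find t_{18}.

1549681909

The three given values yield: 2A + B + 9C = 37; 3A + B + 27C = 106; 4A + B + 81C = 319.
Subtracting the first from the second: A + 18C = 69.
Subtracting the second from the third: A + 54C = 213.
Solving: C = 4, A = -3, then B = 7.
Hence t_{18} = -3·18 + 7 + 4·387420489 = 1549681909.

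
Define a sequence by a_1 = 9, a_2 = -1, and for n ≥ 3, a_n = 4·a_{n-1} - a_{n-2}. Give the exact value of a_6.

a_3 = -13;  a_4 = -51;  a_5 = -191;  a_6 = -713.

-713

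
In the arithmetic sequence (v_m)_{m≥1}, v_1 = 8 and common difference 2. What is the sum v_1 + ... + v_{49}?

2744

v_m = 8 + (m - 1)·2.
v_{49} = 104; S = 49·(8 + 104)/2 = 2744.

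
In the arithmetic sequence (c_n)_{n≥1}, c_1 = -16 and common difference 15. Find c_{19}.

c_n = -16 + (n - 1)·15.
c_{19} = -16 + 18·15 = 254.

254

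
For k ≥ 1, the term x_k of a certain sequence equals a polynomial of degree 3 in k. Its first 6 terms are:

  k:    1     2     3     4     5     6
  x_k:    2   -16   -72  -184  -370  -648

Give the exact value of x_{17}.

-14926

1st diffs: -18, -56, -112, -186, -278.
2nd diffs: -38, -56, -74, -92.
3rd diffs: -18, -18, -18 (constant).
So x_k = -3k^3 - k^2 + 6k.
Evaluating at k = 17 gives x_{17} = -14926.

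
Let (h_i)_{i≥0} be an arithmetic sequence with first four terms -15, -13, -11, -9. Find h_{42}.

69

Common difference d = 2.
h_i = -15 + (i - 0)·2.
h_{42} = -15 + 42·2 = 69.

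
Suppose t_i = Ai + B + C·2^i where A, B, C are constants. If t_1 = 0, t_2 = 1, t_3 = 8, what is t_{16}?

196527

Write the equations: A + B + 2C = 0; 2A + B + 4C = 1; 3A + B + 8C = 8.
Subtracting the first from the second: A + 2C = 1.
Subtracting the second from the third: A + 4C = 7.
Solving: C = 3, A = -5, then B = -1.
Hence t_{16} = -5·16 + (-1) + 3·65536 = 196527.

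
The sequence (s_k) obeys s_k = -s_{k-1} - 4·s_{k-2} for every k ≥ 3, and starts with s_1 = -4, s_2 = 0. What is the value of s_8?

-528

Compute successive terms:
s_3 = 16;  s_4 = -16;  s_5 = -48;  s_6 = 112;  s_7 = 80;  s_8 = -528.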